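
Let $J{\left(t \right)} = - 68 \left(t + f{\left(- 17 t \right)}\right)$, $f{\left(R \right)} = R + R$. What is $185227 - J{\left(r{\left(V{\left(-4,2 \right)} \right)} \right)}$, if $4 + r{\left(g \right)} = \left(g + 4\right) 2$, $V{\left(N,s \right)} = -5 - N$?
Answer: $180739$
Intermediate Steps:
$f{\left(R \right)} = 2 R$
$r{\left(g \right)} = 4 + 2 g$ ($r{\left(g \right)} = -4 + \left(g + 4\right) 2 = -4 + \left(4 + g\right) 2 = -4 + \left(8 + 2 g\right) = 4 + 2 g$)
$J{\left(t \right)} = 2244 t$ ($J{\left(t \right)} = - 68 \left(t + 2 \left(- 17 t\right)\right) = - 68 \left(t - 34 t\right) = - 68 \left(- 33 t\right) = 2244 t$)
$185227 - J{\left(r{\left(V{\left(-4,2 \right)} \right)} \right)} = 185227 - 2244 \left(4 + 2 \left(-5 - -4\right)\right) = 185227 - 2244 \left(4 + 2 \left(-5 + 4\right)\right) = 185227 - 2244 \left(4 + 2 \left(-1\right)\right) = 185227 - 2244 \left(4 - 2\right) = 185227 - 2244 \cdot 2 = 185227 - 4488 = 180739$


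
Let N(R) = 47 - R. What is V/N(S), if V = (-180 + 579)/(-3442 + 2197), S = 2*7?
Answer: -133/13695 ≈ -0.0097116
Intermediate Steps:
S = 14
V = -133/415 (V = 399/(-1245) = 399*(-1/1245) = -133/415 ≈ -0.32048)
V/N(S) = -133/(415*(47 - 1*14)) = -133/(415*(47 - 14)) = -133/415/33 = -133/415*1/33 = -133/13695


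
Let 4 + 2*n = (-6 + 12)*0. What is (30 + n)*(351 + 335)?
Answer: 19208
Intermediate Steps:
n = -2 (n = -2 + ((-6 + 12)*0)/2 = -2 + (6*0)/2 = -2 + (1/2)*0 = -2 + 0 = -2)
(30 + n)*(351 + 335) = (30 - 2)*(351 + 335) = 28*686 = 19208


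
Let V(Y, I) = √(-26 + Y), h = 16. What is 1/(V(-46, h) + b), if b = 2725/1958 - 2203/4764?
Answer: 20214578726628/1584964363364761 - 130514913419616*I*√2/1584964363364761 ≈ 0.012754 - 0.11645*I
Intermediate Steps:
b = 4334213/4663956 (b = 2725*(1/1958) - 2203*1/4764 = 2725/1958 - 2203/4764 = 4334213/4663956 ≈ 0.92930)
1/(V(-46, h) + b) = 1/(√(-26 - 46) + 4334213/4663956) = 1/(√(-72) + 4334213/4663956) = 1/(6*I*√2 + 4334213/4663956) = 1/(4334213/4663956 + 6*I*√2)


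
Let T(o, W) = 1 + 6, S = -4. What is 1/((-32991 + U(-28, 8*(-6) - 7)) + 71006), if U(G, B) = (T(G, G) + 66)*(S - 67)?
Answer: 1/32832 ≈ 3.0458e-5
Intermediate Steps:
T(o, W) = 7
U(G, B) = -5183 (U(G, B) = (7 + 66)*(-4 - 67) = 73*(-71) = -5183)
1/((-32991 + U(-28, 8*(-6) - 7)) + 71006) = 1/((-32991 - 5183) + 71006) = 1/(-38174 + 71006) = 1/32832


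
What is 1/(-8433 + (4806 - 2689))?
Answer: -1/6316 ≈ -0.00015833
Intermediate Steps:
1/(-8433 + (4806 - 2689)) = 1/(-8433 + 2117) = 1/(-6316) = -1/6316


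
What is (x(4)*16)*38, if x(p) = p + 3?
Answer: 4256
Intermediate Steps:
x(p) = 3 + p
(x(4)*16)*38 = ((3 + 4)*16)*38 = (7*16)*38 = 112*38 = 4256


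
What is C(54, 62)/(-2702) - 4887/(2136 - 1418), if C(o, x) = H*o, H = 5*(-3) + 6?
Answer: -6427863/970018 ≈ -6.6265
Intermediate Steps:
H = -9 (H = -15 + 6 = -9)
C(o, x) = -9*o
C(54, 62)/(-2702) - 4887/(2136 - 1418) = -9*54/(-2702) - 4887/(2136 - 1418) = -486*(-1/2702) - 4887/718 = 243/1351 - 4887*1/718 = 243/1351 - 4887/718 = -6427863/970018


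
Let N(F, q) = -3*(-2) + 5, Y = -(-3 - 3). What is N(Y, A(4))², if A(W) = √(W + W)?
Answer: 121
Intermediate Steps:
A(W) = √2*√W (A(W) = √(2*W) = √2*√W)
Y = 6 (Y = -1*(-6) = 6)
N(F, q) = 11 (N(F, q) = 6 + 5 = 11)
N(Y, A(4))² = 11² = 121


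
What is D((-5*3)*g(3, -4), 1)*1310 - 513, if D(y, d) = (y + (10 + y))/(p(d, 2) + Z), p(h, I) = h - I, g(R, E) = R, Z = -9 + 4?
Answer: 50861/3 ≈ 16954.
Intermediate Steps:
Z = -5
D(y, d) = (10 + 2*y)/(-7 + d) (D(y, d) = (y + (10 + y))/((d - 1*2) - 5) = (10 + 2*y)/((d - 2) - 5) = (10 + 2*y)/((-2 + d) - 5) = (10 + 2*y)/(-7 + d))
D((-5*3)*g(3, -4), 1)*1310 - 513 = (2*(5 - 5*3*3)/(-7 + 1))*1310 - 513 = (2*(5 - 15*3)/(-6))*1310 - 513 = (2*(-⅙)*(5 - 45))*1310 - 513 = (2*(-⅙)*(-40))*1310 - 513 = (40/3)*1310 - 513 = 52400/3 - 513 = 50861/3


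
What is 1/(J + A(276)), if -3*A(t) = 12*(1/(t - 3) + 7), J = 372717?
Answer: 273/101744093 ≈ 2.6832e-6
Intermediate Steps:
A(t) = -28 - 4/(-3 + t) (A(t) = -4*(1/(t - 3) + 7) = -4*(1/(-3 + t) + 7) = -4*(7 + 1/(-3 + t)) = -(84 + 12/(-3 + t))/3 = -28 - 4/(-3 + t))
1/(J + A(276)) = 1/(372717 + 4*(20 - 7*276)/(-3 + 276)) = 1/(372717 + 4*(20 - 1932)/273) = 1/(372717 + 4*(1/273)*(-1912)) = 1/(372717 - 7648/273) = 1/(101744093/273) = 273/101744093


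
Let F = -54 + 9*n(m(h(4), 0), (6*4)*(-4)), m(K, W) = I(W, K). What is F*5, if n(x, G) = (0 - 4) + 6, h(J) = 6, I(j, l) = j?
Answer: -180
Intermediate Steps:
m(K, W) = W
n(x, G) = 2 (n(x, G) = -4 + 6 = 2)
F = -36 (F = -54 + 9*2 = -54 + 18 = -36)
F*5 = -36*5 = -180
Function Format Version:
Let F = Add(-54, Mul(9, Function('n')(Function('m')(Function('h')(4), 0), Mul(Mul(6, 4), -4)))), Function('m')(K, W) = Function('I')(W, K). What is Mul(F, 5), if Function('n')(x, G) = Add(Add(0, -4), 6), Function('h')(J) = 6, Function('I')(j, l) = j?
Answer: -180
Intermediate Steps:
Function('m')(K, W) = W
Function('n')(x, G) = 2 (Function('n')(x, G) = Add(-4, 6) = 2)
F = -36 (F = Add(-54, Mul(9, 2)) = Add(-54, 18) = -36)
Mul(F, 5) = Mul(-36, 5) = -180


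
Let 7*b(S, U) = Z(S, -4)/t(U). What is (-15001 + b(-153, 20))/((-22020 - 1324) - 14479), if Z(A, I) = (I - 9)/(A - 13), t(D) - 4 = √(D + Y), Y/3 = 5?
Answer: 165596065/417528097 - 13*√35/835056194 ≈ 0.39661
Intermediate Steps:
Y = 15 (Y = 3*5 = 15)
t(D) = 4 + √(15 + D) (t(D) = 4 + √(D + 15) = 4 + √(15 + D))
Z(A, I) = (-9 + I)/(-13 + A)
b(S, U) = -13/(7*(-13 + S)*(4 + √(15 + U))) (b(S, U) = (((-9 - 4)/(-13 + S))/(4 + √(15 + U)))/7 = ((-13/(-13 + S))/(4 + √(15 + U)))/7 = (-13/((-13 + S)*(4 + √(15 + U))))/7 = -13/(7*(-13 + S)*(4 + √(15 + U))))
(-15001 + b(-153, 20))/((-22020 - 1324) - 14479) = (-15001 - 13/(7*(-13 - 153)*(4 + √(15 + 20))))/((-22020 - 1324) - 14479) = (-15001 - 13/7/(-166*(4 + √35)))/(-23344 - 14479) = (-15001 - 13/7*(-1/166)/(4 + √35))/(-37823) = (-15001 + 13/(1162*(4 + √35)))*(-1/37823) = 15001/37823 - 13/(43950326*(4 + √35))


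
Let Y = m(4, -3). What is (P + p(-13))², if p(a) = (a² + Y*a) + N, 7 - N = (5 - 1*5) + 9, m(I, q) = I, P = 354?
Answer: 219961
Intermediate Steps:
Y = 4
N = -2 (N = 7 - ((5 - 1*5) + 9) = 7 - ((5 - 5) + 9) = 7 - (0 + 9) = 7 - 1*9 = 7 - 9 = -2)
p(a) = -2 + a² + 4*a (p(a) = (a² + 4*a) - 2 = -2 + a² + 4*a)
(P + p(-13))² = (354 + (-2 + (-13)² + 4*(-13)))² = (354 + (-2 + 169 - 52))² = (354 + 115)² = 469² = 219961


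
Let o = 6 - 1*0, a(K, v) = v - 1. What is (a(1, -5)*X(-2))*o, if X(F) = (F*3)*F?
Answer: -432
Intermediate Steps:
X(F) = 3*F² (X(F) = (3*F)*F = 3*F²)
a(K, v) = -1 + v
o = 6 (o = 6 + 0 = 6)
(a(1, -5)*X(-2))*o = ((-1 - 5)*(3*(-2)²))*6 = -18*4*6 = -6*12*6 = -72*6 = -432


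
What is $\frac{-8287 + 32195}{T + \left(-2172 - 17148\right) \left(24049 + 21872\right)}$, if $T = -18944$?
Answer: $- \frac{5977}{221803166} \approx -2.6947 \cdot 10^{-5}$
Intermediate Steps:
$\frac{-8287 + 32195}{T + \left(-2172 - 17148\right) \left(24049 + 21872\right)} = \frac{-8287 + 32195}{-18944 + \left(-2172 - 17148\right) \left(24049 + 21872\right)} = \frac{23908}{-18944 - 887193720} = \frac{23908}{-887212664} = 23908 \left(- \frac{1}{887212664}\right) = - \frac{5977}{221803166}$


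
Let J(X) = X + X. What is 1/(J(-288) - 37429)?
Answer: -1/38005 ≈ -2.6312e-5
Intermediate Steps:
J(X) = 2*X
1/(J(-288) - 37429) = 1/(2*(-288) - 37429) = 1/(-576 - 37429) = 1/(-38005) = -1/38005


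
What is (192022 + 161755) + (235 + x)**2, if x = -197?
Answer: 355221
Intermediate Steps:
(192022 + 161755) + (235 + x)**2 = (192022 + 161755) + (235 - 197)**2 = 353777 + 38**2 = 353777 + 1444 = 355221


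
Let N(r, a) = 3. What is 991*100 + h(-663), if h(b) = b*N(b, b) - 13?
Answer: 97098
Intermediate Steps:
h(b) = -13 + 3*b (h(b) = b*3 - 13 = 3*b - 13 = -13 + 3*b)
991*100 + h(-663) = 991*100 + (-13 + 3*(-663)) = 99100 + (-13 - 1989) = 99100 - 2002 = 97098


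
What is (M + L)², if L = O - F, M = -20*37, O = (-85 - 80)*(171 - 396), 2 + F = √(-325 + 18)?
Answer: (36387 - I*√307)² ≈ 1.324e+9 - 1.28e+6*I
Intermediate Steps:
F = -2 + I*√307 (F = -2 + √(-325 + 18) = -2 + √(-307) = -2 + I*√307 ≈ -2.0 + 17.521*I)
O = 37125 (O = -165*(-225) = 37125)
M = -740
L = 37127 - I*√307 (L = 37125 - (-2 + I*√307) = 37125 + (2 - I*√307) = 37127 - I*√307 ≈ 37127.0 - 17.521*I)
(M + L)² = (-740 + (37127 - I*√307))² = (36387 - I*√307)²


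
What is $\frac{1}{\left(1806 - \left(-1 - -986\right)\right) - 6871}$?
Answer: $- \frac{1}{6050} \approx -0.00016529$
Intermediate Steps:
$\frac{1}{\left(1806 - \left(-1 - -986\right)\right) - 6871} = \frac{1}{\left(1806 - \left(-1 + 986\right)\right) - 6871} = \frac{1}{\left(1806 - 985\right) - 6871} = \frac{1}{821 - 6871} = \frac{1}{-6050} = - \frac{1}{6050}$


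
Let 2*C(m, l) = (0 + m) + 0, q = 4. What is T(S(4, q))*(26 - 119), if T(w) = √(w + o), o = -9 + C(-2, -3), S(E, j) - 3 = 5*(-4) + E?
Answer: -93*I*√23 ≈ -446.01*I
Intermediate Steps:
C(m, l) = m/2 (C(m, l) = ((0 + m) + 0)/2 = (m + 0)/2 = m/2)
S(E, j) = -17 + E (S(E, j) = 3 + (5*(-4) + E) = 3 + (-20 + E) = -17 + E)
o = -10 (o = -9 + (½)*(-2) = -9 - 1 = -10)
T(w) = √(-10 + w) (T(w) = √(w - 10) = √(-10 + w))
T(S(4, q))*(26 - 119) = √(-10 + (-17 + 4))*(26 - 119) = √(-10 - 13)*(-93) = √(-23)*(-93) = (I*√23)*(-93) = -93*I*√23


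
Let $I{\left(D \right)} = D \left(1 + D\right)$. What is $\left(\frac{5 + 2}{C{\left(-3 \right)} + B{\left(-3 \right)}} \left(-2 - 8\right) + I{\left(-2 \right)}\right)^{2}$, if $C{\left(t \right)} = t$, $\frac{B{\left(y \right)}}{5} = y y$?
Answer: $\frac{1}{9} \approx 0.11111$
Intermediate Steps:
$B{\left(y \right)} = 5 y^{2}$ ($B{\left(y \right)} = 5 y y = 5 y^{2}$)
$\left(\frac{5 + 2}{C{\left(-3 \right)} + B{\left(-3 \right)}} \left(-2 - 8\right) + I{\left(-2 \right)}\right)^{2} = \left(\frac{5 + 2}{-3 + 5 \left(-3\right)^{2}} \left(-2 - 8\right) - 2 \left(1 - 2\right)\right)^{2} = \left(\frac{7}{-3 + 5 \cdot 9} \left(-10\right) - -2\right)^{2} = \left(\frac{7}{-3 + 45} \left(-10\right) + 2\right)^{2} = \left(\frac{7}{42} \left(-10\right) + 2\right)^{2} = \left(7 \cdot \frac{1}{42} \left(-10\right) + 2\right)^{2} = \left(\frac{1}{6} \left(-10\right) + 2\right)^{2} = \left(- \frac{5}{3} + 2\right)^{2} = \left(\frac{1}{3}\right)^{2} = \frac{1}{9}$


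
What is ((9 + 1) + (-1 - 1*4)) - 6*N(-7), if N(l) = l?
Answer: 47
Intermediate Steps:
((9 + 1) + (-1 - 1*4)) - 6*N(-7) = ((9 + 1) + (-1 - 1*4)) - 6*(-7) = (10 + (-1 - 4)) + 42 = (10 - 5) + 42 = 5 + 42 = 47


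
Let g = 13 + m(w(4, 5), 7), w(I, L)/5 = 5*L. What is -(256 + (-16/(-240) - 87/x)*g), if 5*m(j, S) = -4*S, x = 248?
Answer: -4722491/18600 ≈ -253.90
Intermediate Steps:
w(I, L) = 25*L (w(I, L) = 5*(5*L) = 25*L)
m(j, S) = -4*S/5 (m(j, S) = (-4*S)/5 = -4*S/5)
g = 37/5 (g = 13 - 4/5*7 = 13 - 28/5 = 37/5 ≈ 7.4000)
-(256 + (-16/(-240) - 87/x)*g) = -(256 + (-16/(-240) - 87/248)*(37/5)) = -(256 + (-16*(-1/240) - 87*1/248)*(37/5)) = -(256 + (1/15 - 87/248)*(37/5)) = -(256 - 1057/3720*37/5) = -(256 - 39109/18600) = -1*4722491/18600 = -4722491/18600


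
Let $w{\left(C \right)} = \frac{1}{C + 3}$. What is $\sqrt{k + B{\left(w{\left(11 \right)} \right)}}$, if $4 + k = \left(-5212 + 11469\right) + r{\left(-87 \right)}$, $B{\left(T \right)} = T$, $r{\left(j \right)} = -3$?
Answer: $\frac{\sqrt{1225014}}{14} \approx 79.057$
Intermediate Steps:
$w{\left(C \right)} = \frac{1}{3 + C}$
$k = 6250$ ($k = -4 + \left(\left(-5212 + 11469\right) - 3\right) = -4 + \left(6257 - 3\right) = -4 + 6254 = 6250$)
$\sqrt{k + B{\left(w{\left(11 \right)} \right)}} = \sqrt{6250 + \frac{1}{3 + 11}} = \sqrt{6250 + \frac{1}{14}} = \sqrt{\frac{87501}{14}} = \frac{\sqrt{1225014}}{14}$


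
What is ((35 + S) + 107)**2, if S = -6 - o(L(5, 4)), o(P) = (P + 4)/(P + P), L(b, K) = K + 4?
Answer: 292681/16 ≈ 18293.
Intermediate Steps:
L(b, K) = 4 + K
o(P) = (4 + P)/(2*P) (o(P) = (4 + P)/((2*P)) = (4 + P)*(1/(2*P)) = (4 + P)/(2*P))
S = -27/4 (S = -6 - (4 + (4 + 4))/(2*(4 + 4)) = -6 - (4 + 8)/(2*8) = -6 - 12/(2*8) = -6 - 1*3/4 = -6 - 3/4 = -27/4 ≈ -6.7500)
((35 + S) + 107)**2 = ((35 - 27/4) + 107)**2 = (113/4 + 107)**2 = (541/4)**2 = 292681/16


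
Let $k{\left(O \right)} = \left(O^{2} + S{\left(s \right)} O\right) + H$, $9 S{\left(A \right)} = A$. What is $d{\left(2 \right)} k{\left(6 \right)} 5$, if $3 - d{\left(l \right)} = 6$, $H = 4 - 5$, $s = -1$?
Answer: $-515$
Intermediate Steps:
$H = -1$
$d{\left(l \right)} = -3$ ($d{\left(l \right)} = 3 - 6 = -3$)
$S{\left(A \right)} = \frac{A}{9}$
$k{\left(O \right)} = -1 + O^{2} - \frac{O}{9}$ ($k{\left(O \right)} = \left(O^{2} + \frac{1}{9} \left(-1\right) O\right) - 1 = \left(O^{2} - \frac{O}{9}\right) - 1 = -1 + O^{2} - \frac{O}{9}$)
$d{\left(2 \right)} k{\left(6 \right)} 5 = - 3 \left(-1 + 6^{2} - \frac{2}{3}\right) 5 = - 3 \left(-1 + 36 - \frac{2}{3}\right) 5 = \left(-3\right) \frac{103}{3} \cdot 5 = \left(-103\right) 5 = -515$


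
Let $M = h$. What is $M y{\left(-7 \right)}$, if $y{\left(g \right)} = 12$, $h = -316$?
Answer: $-3792$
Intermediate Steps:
$M = -316$
$M y{\left(-7 \right)} = \left(-316\right) 12 = -3792$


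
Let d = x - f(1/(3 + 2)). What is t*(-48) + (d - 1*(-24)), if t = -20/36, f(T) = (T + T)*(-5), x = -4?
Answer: 146/3 ≈ 48.667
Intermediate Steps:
f(T) = -10*T (f(T) = (2*T)*(-5) = -10*T)
t = -5/9 (t = -20*1/36 = -5/9 ≈ -0.55556)
d = -2 (d = -4 - (-10)/(3 + 2) = -4 - (-10)/5 = -4 - 1*(-2) = -4 + 2 = -2)
t*(-48) + (d - 1*(-24)) = -5/9*(-48) + (-2 - 1*(-24)) = 80/3 + (-2 + 24) = 80/3 + 22 = 146/3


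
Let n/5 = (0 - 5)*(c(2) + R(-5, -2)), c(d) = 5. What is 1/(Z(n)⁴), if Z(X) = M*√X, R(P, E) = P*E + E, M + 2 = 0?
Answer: 1/1690000 ≈ 5.9172e-7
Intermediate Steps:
M = -2 (M = -2 + 0 = -2)
R(P, E) = E + E*P (R(P, E) = E*P + E = E + E*P)
n = -325 (n = 5*((0 - 5)*(5 - 2*(1 - 5))) = 5*(-5*(5 - 2*(-4))) = 5*(-5*(5 + 8)) = 5*(-5*13) = 5*(-65) = -325)
Z(X) = -2*√X
1/(Z(n)⁴) = 1/((-10*I*√13)⁴) = 1/1690000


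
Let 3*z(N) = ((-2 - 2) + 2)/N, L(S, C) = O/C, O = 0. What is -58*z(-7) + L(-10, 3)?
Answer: -116/21 ≈ -5.5238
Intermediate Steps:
L(S, C) = 0 (L(S, C) = 0/C = 0)
z(N) = -2/(3*N) (z(N) = (((-2 - 2) + 2)/N)/3 = ((-4 + 2)/N)/3 = (-2/N)/3 = -2/(3*N))
-58*z(-7) + L(-10, 3) = -(-116)/(3*(-7)) + 0 = -(-116)*(-1)/(3*7) + 0 = -58*2/21 + 0 = -116/21 + 0 = -116/21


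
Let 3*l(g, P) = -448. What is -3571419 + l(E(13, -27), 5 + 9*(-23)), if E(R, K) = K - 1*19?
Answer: -10714705/3 ≈ -3.5716e+6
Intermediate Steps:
E(R, K) = -19 + K (E(R, K) = K - 19 = -19 + K)
l(g, P) = -448/3 (l(g, P) = (⅓)*(-448) = -448/3)
-3571419 + l(E(13, -27), 5 + 9*(-23)) = -3571419 - 448/3 = -10714705/3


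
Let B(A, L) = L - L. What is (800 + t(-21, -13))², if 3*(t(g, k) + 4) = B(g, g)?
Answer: 633616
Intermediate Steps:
B(A, L) = 0
t(g, k) = -4 (t(g, k) = -4 + (⅓)*0 = -4 + 0 = -4)
(800 + t(-21, -13))² = (800 - 4)² = 796² = 633616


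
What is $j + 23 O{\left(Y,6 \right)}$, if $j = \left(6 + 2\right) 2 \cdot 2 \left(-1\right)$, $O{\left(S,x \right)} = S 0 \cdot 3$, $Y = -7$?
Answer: $-32$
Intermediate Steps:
$O{\left(S,x \right)} = 0$ ($O{\left(S,x \right)} = 0 \cdot 3 = 0$)
$j = -32$ ($j = 8 \cdot 4 \left(-1\right) = 8 \left(-4\right) = -32$)
$j + 23 O{\left(Y,6 \right)} = -32 + 23 \cdot 0 = -32 + 0 = -32$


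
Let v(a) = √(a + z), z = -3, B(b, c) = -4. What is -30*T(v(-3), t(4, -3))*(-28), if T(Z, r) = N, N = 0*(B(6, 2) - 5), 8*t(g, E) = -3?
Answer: 0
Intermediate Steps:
t(g, E) = -3/8 (t(g, E) = (⅛)*(-3) = -3/8)
v(a) = √(-3 + a) (v(a) = √(a - 3) = √(-3 + a))
N = 0 (N = 0*(-4 - 5) = 0*(-9) = 0)
T(Z, r) = 0
-30*T(v(-3), t(4, -3))*(-28) = -30*0*(-28) = 0*(-28) = 0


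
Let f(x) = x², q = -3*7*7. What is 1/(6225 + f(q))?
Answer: 1/27834 ≈ 3.5927e-5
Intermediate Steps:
q = -147 (q = -21*7 = -147)
1/(6225 + f(q)) = 1/(6225 + (-147)²) = 1/(6225 + 21609) = 1/27834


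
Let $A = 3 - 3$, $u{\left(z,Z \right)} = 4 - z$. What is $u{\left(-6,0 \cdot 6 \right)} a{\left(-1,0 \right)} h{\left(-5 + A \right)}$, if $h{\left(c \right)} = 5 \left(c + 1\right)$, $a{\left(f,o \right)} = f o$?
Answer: $0$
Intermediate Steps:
$A = 0$ ($A = 3 - 3 = 0$)
$h{\left(c \right)} = 5 + 5 c$ ($h{\left(c \right)} = 5 \left(1 + c\right) = 5 + 5 c$)
$u{\left(-6,0 \cdot 6 \right)} a{\left(-1,0 \right)} h{\left(-5 + A \right)} = \left(4 - -6\right) \left(\left(-1\right) 0\right) \left(5 + 5 \left(-5 + 0\right)\right) = \left(4 + 6\right) 0 \left(5 + 5 \left(-5\right)\right) = 10 \cdot 0 \left(5 - 25\right) = 0 \left(-20\right) = 0$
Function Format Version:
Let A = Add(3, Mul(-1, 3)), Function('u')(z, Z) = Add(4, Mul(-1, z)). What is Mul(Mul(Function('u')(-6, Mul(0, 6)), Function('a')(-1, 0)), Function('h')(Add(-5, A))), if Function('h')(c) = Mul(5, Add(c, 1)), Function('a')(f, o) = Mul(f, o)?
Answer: 0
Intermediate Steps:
A = 0 (A = Add(3, -3) = 0)
Function('h')(c) = Add(5, Mul(5, c)) (Function('h')(c) = Mul(5, Add(1, c)) = Add(5, Mul(5, c)))
Mul(Mul(Function('u')(-6, Mul(0, 6)), Function('a')(-1, 0)), Function('h')(Add(-5, A))) = Mul(Mul(Add(4, Mul(-1, -6)), Mul(-1, 0)), Add(5, Mul(5, Add(-5, 0)))) = Mul(Mul(Add(4, 6), 0), Add(5, Mul(5, -5))) = Mul(Mul(10, 0), Add(5, -25)) = Mul(0, -20) = 0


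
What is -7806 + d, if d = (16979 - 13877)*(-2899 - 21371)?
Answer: -75293346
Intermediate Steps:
d = -75285540 (d = 3102*(-24270) = -75285540)
-7806 + d = -7806 - 75285540 = -75293346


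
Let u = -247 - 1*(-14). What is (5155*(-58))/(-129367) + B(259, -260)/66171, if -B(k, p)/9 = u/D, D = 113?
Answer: 106472194589/46062802121 ≈ 2.3115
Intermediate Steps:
u = -233 (u = -247 + 14 = -233)
B(k, p) = 2097/113 (B(k, p) = -(-2097)/113 = -9*(-233/113) = 2097/113)
(5155*(-58))/(-129367) + B(259, -260)/66171 = (5155*(-58))/(-129367) + (2097/113)/66171 = -298990*(-1/129367) + (2097/113)*(1/66171) = 298990/129367 + 699/2492441 = 106472194589/46062802121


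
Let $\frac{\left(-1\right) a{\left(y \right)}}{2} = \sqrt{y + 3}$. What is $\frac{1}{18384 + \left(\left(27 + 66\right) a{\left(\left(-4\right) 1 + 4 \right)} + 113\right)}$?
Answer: $\frac{18497}{342035221} + \frac{186 \sqrt{3}}{342035221} \approx 5.5021 \cdot 10^{-5}$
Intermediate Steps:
$a{\left(y \right)} = - 2 \sqrt{3 + y}$ ($a{\left(y \right)} = - 2 \sqrt{y + 3} = - 2 \sqrt{3 + y}$)
$\frac{1}{18384 + \left(\left(27 + 66\right) a{\left(\left(-4\right) 1 + 4 \right)} + 113\right)} = \frac{1}{18384 + \left(\left(27 + 66\right) \left(- 2 \sqrt{3 + \left(\left(-4\right) 1 + 4\right)}\right) + 113\right)} = \frac{1}{18384 + \left(93 \left(- 2 \sqrt{3 + \left(-4 + 4\right)}\right) + 113\right)} = \frac{1}{18384 + \left(93 \left(- 2 \sqrt{3 + 0}\right) + 113\right)} = \frac{1}{18384 + \left(93 \left(- 2 \sqrt{3}\right) + 113\right)} = \frac{1}{18384 + \left(- 186 \sqrt{3} + 113\right)} = \frac{1}{18384 + \left(113 - 186 \sqrt{3}\right)} = \frac{1}{18497 - 186 \sqrt{3}}$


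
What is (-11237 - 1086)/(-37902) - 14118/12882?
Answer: -62725925/81375594 ≈ -0.77082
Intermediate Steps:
(-11237 - 1086)/(-37902) - 14118/12882 = -12323*(-1/37902) - 14118*1/12882 = 12323/37902 - 2353/2147 = -62725925/81375594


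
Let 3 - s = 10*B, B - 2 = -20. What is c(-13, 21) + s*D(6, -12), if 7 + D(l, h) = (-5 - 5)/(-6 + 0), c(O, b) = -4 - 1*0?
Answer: -980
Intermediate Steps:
B = -18 (B = 2 - 20 = -18)
s = 183 (s = 3 - 10*(-18) = 3 - 1*(-180) = 3 + 180 = 183)
c(O, b) = -4 (c(O, b) = -4 + 0 = -4)
D(l, h) = -16/3 (D(l, h) = -7 + (-5 - 5)/(-6 + 0) = -7 - 10/(-6) = -7 - 10*(-⅙) = -7 + 5/3 = -16/3)
c(-13, 21) + s*D(6, -12) = -4 + 183*(-16/3) = -4 - 976 = -980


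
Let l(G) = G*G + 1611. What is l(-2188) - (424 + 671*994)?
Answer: 4121557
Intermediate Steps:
l(G) = 1611 + G² (l(G) = G² + 1611 = 1611 + G²)
l(-2188) - (424 + 671*994) = (1611 + (-2188)²) - (424 + 671*994) = (1611 + 4787344) - (424 + 666974) = 4788955 - 1*667398 = 4788955 - 667398 = 4121557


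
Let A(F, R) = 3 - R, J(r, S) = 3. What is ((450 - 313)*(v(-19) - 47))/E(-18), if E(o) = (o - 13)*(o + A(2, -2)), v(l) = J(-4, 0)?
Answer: -6028/403 ≈ -14.958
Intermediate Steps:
v(l) = 3
E(o) = (-13 + o)*(5 + o) (E(o) = (o - 13)*(o + (3 - 1*(-2))) = (-13 + o)*(o + (3 + 2)) = (-13 + o)*(o + 5) = (-13 + o)*(5 + o))
((450 - 313)*(v(-19) - 47))/E(-18) = ((450 - 313)*(3 - 47))/(-65 + (-18)**2 - 8*(-18)) = (137*(-44))/(-65 + 324 + 144) = -6028/403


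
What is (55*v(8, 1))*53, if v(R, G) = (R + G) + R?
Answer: 49555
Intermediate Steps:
v(R, G) = G + 2*R (v(R, G) = (G + R) + R = G + 2*R)
(55*v(8, 1))*53 = (55*(1 + 2*8))*53 = (55*(1 + 16))*53 = (55*17)*53 = 935*53 = 49555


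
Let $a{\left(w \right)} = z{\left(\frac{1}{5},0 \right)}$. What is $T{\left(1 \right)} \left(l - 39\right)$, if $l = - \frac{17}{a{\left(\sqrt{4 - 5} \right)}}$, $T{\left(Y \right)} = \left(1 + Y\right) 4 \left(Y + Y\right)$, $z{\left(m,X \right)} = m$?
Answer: $-1984$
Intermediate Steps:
$a{\left(w \right)} = \frac{1}{5}$
$T{\left(Y \right)} = 8 Y \left(1 + Y\right)$ ($T{\left(Y \right)} = \left(1 + Y\right) 4 \cdot 2 Y = \left(1 + Y\right) 8 Y = 8 Y \left(1 + Y\right)$)
$l = -85$ ($l = - 17 \frac{1}{\frac{1}{5}} = \left(-17\right) 5 = -85$)
$T{\left(1 \right)} \left(l - 39\right) = 8 \cdot 1 \left(1 + 1\right) \left(-85 - 39\right) = 8 \cdot 1 \cdot 2 \left(-124\right) = 16 \left(-124\right) = -1984$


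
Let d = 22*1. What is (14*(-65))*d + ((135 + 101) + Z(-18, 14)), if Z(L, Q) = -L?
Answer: -19766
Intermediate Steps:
d = 22
(14*(-65))*d + ((135 + 101) + Z(-18, 14)) = (14*(-65))*22 + ((135 + 101) - 1*(-18)) = -910*22 + (236 + 18) = -20020 + 254 = -19766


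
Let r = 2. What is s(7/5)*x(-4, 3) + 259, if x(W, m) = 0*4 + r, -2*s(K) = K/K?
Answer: 258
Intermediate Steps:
s(K) = -½ (s(K) = -K/(2*K) = -½*1 = -½)
x(W, m) = 2 (x(W, m) = 0*4 + 2 = 0 + 2 = 2)
s(7/5)*x(-4, 3) + 259 = -½*2 + 259 = -1 + 259 = 258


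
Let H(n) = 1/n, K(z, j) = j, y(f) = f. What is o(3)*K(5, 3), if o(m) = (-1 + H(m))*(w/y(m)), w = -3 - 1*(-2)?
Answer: ⅔ ≈ 0.66667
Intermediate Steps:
w = -1 (w = -3 + 2 = -1)
o(m) = -(-1 + 1/m)/m (o(m) = (-1 + 1/m)*(-1/m) = -(-1 + 1/m)/m)
o(3)*K(5, 3) = ((-1 + 3)/3²)*3 = ((⅑)*2)*3 = (2/9)*3 = ⅔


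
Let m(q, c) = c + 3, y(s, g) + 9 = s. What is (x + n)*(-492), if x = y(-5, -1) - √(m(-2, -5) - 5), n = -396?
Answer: 201720 + 492*I*√7 ≈ 2.0172e+5 + 1301.7*I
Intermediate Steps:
y(s, g) = -9 + s
m(q, c) = 3 + c
x = -14 - I*√7 (x = (-9 - 5) - √((3 - 5) - 5) = -14 - √(-2 - 5) = -14 - √(-7) = -14 - I*√7 ≈ -14.0 - 2.6458*I)
(x + n)*(-492) = ((-14 - I*√7) - 396)*(-492) = (-410 - I*√7)*(-492) = 201720 + 492*I*√7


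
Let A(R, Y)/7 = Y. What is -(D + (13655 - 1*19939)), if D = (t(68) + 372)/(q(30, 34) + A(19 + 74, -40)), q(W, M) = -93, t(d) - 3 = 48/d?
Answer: 39853231/6341 ≈ 6285.0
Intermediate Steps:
A(R, Y) = 7*Y
t(d) = 3 + 48/d
D = -6387/6341 (D = ((3 + 48/68) + 372)/(-93 + 7*(-40)) = ((3 + 48*(1/68)) + 372)/(-93 - 280) = ((3 + 12/17) + 372)/(-373) = (63/17 + 372)*(-1/373) = (6387/17)*(-1/373) = -6387/6341 ≈ -1.0073)
-(D + (13655 - 1*19939)) = -(-6387/6341 + (13655 - 1*19939)) = -(-6387/6341 + (13655 - 19939)) = -(-6387/6341 - 6284) = -1*(-39853231/6341) = 39853231/6341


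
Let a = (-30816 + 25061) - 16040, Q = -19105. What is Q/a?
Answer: 3821/4359 ≈ 0.87658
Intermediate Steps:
a = -21795 (a = -5755 - 16040 = -21795)
Q/a = -19105/(-21795) = -19105*(-1/21795) = 3821/4359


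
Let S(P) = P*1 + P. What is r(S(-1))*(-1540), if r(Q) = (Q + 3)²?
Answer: -1540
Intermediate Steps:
S(P) = 2*P (S(P) = P + P = 2*P)
r(Q) = (3 + Q)²
r(S(-1))*(-1540) = (3 + 2*(-1))²*(-1540) = (3 - 2)²*(-1540) = 1²*(-1540) = 1*(-1540) = -1540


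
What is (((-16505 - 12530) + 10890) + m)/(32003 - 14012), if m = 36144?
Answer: 17999/17991 ≈ 1.0004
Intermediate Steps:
(((-16505 - 12530) + 10890) + m)/(32003 - 14012) = (((-16505 - 12530) + 10890) + 36144)/(32003 - 14012) = ((-29035 + 10890) + 36144)/17991 = (-18145 + 36144)*(1/17991) = 17999*(1/17991) = 17999/17991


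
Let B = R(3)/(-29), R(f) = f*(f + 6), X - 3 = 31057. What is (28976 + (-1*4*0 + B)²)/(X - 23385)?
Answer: 4873909/1290935 ≈ 3.7755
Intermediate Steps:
X = 31060 (X = 3 + 31057 = 31060)
R(f) = f*(6 + f)
B = -27/29 (B = (3*(6 + 3))/(-29) = (3*9)*(-1/29) = 27*(-1/29) = -27/29 ≈ -0.93103)
(28976 + (-1*4*0 + B)²)/(X - 23385) = (28976 + (-1*4*0 - 27/29)²)/(31060 - 23385) = (28976 + (-4*0 - 27/29)²)/7675 = (28976 + (0 - 27/29)²)*(1/7675) = (28976 + (-27/29)²)*(1/7675) = (28976 + 729/841)*(1/7675) = (24369545/841)*(1/7675) = 4873909/1290935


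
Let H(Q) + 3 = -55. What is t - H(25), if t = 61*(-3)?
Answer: -125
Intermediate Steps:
H(Q) = -58 (H(Q) = -3 - 55 = -58)
t = -183
t - H(25) = -183 - 1*(-58) = -183 + 58 = -125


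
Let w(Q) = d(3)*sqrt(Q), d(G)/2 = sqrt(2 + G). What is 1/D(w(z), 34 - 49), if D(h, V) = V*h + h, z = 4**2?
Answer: -sqrt(5)/560 ≈ -0.0039930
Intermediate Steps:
z = 16
d(G) = 2*sqrt(2 + G)
w(Q) = 2*sqrt(5)*sqrt(Q) (w(Q) = (2*sqrt(2 + 3))*sqrt(Q) = (2*sqrt(5))*sqrt(Q) = 2*sqrt(5)*sqrt(Q))
D(h, V) = h + V*h
1/D(w(z), 34 - 49) = 1/((2*sqrt(5)*sqrt(16))*(1 + (34 - 49))) = 1/((2*sqrt(5)*4)*(1 - 15)) = 1/((8*sqrt(5))*(-14)) = 1/(-112*sqrt(5)) = -sqrt(5)/560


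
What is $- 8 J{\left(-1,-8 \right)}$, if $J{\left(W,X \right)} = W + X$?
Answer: $72$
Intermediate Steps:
$- 8 J{\left(-1,-8 \right)} = - 8 \left(-1 - 8\right) = \left(-8\right) \left(-9\right) = 72$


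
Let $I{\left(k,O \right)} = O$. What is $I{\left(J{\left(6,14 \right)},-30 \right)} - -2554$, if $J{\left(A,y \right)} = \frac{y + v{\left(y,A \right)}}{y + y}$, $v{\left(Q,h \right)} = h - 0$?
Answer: $2524$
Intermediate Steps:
$v{\left(Q,h \right)} = h$ ($v{\left(Q,h \right)} = h + 0 = h$)
$J{\left(A,y \right)} = \frac{A + y}{2 y}$ ($J{\left(A,y \right)} = \frac{y + A}{y + y} = \frac{A + y}{2 y}$)
$I{\left(J{\left(6,14 \right)},-30 \right)} - -2554 = -30 - -2554 = -30 + 2554 = 2524$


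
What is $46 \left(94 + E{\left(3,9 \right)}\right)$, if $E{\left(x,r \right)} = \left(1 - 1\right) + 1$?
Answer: $4370$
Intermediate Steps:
$E{\left(x,r \right)} = 1$ ($E{\left(x,r \right)} = 0 + 1 = 1$)
$46 \left(94 + E{\left(3,9 \right)}\right) = 46 \left(94 + 1\right) = 46 \cdot 95 = 4370$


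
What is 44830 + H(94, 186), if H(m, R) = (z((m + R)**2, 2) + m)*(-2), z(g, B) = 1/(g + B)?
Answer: 1750011041/39201 ≈ 44642.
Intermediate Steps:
z(g, B) = 1/(B + g)
H(m, R) = -2*m - 2/(2 + (R + m)**2) (H(m, R) = (1/(2 + (m + R)**2) + m)*(-2) = (1/(2 + (R + m)**2) + m)*(-2) = (m + 1/(2 + (R + m)**2))*(-2) = -2*m - 2/(2 + (R + m)**2))
44830 + H(94, 186) = 44830 + 2*(-1 - 1*94*(2 + (186 + 94)**2))/(2 + (186 + 94)**2) = 44830 + 2*(-1 - 1*94*(2 + 280**2))/(2 + 280**2) = 44830 + 2*(-1 - 1*94*(2 + 78400))/(2 + 78400) = 44830 + 2*(-1 - 1*94*78402)/78402 = 44830 + 2*(1/78402)*(-1 - 7369788) = 44830 + 2*(1/78402)*(-7369789) = 44830 - 7369789/39201 = 1750011041/39201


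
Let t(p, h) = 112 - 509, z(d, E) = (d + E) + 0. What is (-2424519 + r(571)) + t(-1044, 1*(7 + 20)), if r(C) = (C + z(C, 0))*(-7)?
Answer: -2432910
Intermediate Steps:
z(d, E) = E + d (z(d, E) = (E + d) + 0 = E + d)
r(C) = -14*C (r(C) = (C + (0 + C))*(-7) = (C + C)*(-7) = (2*C)*(-7) = -14*C)
t(p, h) = -397
(-2424519 + r(571)) + t(-1044, 1*(7 + 20)) = (-2424519 - 14*571) - 397 = (-2424519 - 7994) - 397 = -2432513 - 397 = -2432910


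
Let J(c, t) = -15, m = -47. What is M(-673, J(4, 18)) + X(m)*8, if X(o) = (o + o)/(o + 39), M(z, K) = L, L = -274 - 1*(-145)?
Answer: -35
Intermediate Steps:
L = -129 (L = -274 + 145 = -129)
M(z, K) = -129
X(o) = 2*o/(39 + o) (X(o) = (2*o)/(39 + o) = 2*o/(39 + o))
M(-673, J(4, 18)) + X(m)*8 = -129 + (2*(-47)/(39 - 47))*8 = -129 + (2*(-47)/(-8))*8 = -129 + (2*(-47)*(-1/8))*8 = -129 + (47/4)*8 = -129 + 94 = -35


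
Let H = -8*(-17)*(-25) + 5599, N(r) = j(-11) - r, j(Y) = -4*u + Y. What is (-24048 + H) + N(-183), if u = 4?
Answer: -21693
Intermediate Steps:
j(Y) = -16 + Y (j(Y) = -4*4 + Y = -16 + Y)
N(r) = -27 - r (N(r) = (-16 - 11) - r = -27 - r)
H = 2199 (H = 136*(-25) + 5599 = -3400 + 5599 = 2199)
(-24048 + H) + N(-183) = (-24048 + 2199) + (-27 - 1*(-183)) = -21849 + (-27 + 183) = -21849 + 156 = -21693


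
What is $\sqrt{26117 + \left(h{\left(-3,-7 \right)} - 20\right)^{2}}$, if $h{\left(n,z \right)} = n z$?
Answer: $3 \sqrt{2902} \approx 161.61$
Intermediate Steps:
$\sqrt{26117 + \left(h{\left(-3,-7 \right)} - 20\right)^{2}} = \sqrt{26117 + \left(\left(-3\right) \left(-7\right) - 20\right)^{2}} = \sqrt{26117 + \left(21 - 20\right)^{2}} = \sqrt{26117 + 1^{2}} = \sqrt{26117 + 1} = \sqrt{26118} = 3 \sqrt{2902}$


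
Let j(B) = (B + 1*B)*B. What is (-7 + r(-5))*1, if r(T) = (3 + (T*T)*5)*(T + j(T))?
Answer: 5753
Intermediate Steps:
j(B) = 2*B**2 (j(B) = (B + B)*B = (2*B)*B = 2*B**2)
r(T) = (3 + 5*T**2)*(T + 2*T**2) (r(T) = (3 + (T*T)*5)*(T + 2*T**2) = (3 + T**2*5)*(T + 2*T**2) = (3 + 5*T**2)*(T + 2*T**2))
(-7 + r(-5))*1 = (-7 - 5*(3 + 5*(-5)**2 + 6*(-5) + 10*(-5)**3))*1 = (-7 - 5*(3 + 5*25 - 30 + 10*(-125)))*1 = (-7 - 5*(3 + 125 - 30 - 1250))*1 = (-7 - 5*(-1152))*1 = (-7 + 5760)*1 = 5753*1 = 5753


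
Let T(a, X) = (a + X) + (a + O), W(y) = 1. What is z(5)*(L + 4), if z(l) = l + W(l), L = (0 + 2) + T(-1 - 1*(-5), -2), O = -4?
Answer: 48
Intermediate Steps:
T(a, X) = -4 + X + 2*a (T(a, X) = (a + X) + (a - 4) = (X + a) + (-4 + a) = -4 + X + 2*a)
L = 4 (L = (0 + 2) + (-4 - 2 + 2*(-1 - 1*(-5))) = 2 + (-4 - 2 + 2*(-1 + 5)) = 2 + (-4 - 2 + 2*4) = 2 + (-4 - 2 + 8) = 2 + 2 = 4)
z(l) = 1 + l (z(l) = l + 1 = 1 + l)
z(5)*(L + 4) = (1 + 5)*(4 + 4) = 6*8 = 48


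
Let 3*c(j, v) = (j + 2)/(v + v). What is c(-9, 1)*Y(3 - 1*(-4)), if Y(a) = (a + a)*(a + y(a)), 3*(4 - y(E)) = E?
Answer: -1274/9 ≈ -141.56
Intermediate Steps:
y(E) = 4 - E/3
Y(a) = 2*a*(4 + 2*a/3) (Y(a) = (a + a)*(a + (4 - a/3)) = (2*a)*(4 + 2*a/3) = 2*a*(4 + 2*a/3))
c(j, v) = (2 + j)/(6*v) (c(j, v) = ((j + 2)/(v + v))/3 = ((2 + j)/((2*v)))/3 = ((2 + j)*(1/(2*v)))/3 = ((2 + j)/(2*v))/3 = (2 + j)/(6*v))
c(-9, 1)*Y(3 - 1*(-4)) = ((⅙)*(2 - 9)/1)*(4*(3 - 1*(-4))*(6 + (3 - 1*(-4)))/3) = ((⅙)*1*(-7))*(4*(3 + 4)*(6 + (3 + 4))/3) = -14*7*(6 + 7)/9 = -14*7*13/9 = -7/6*364/3 = -1274/9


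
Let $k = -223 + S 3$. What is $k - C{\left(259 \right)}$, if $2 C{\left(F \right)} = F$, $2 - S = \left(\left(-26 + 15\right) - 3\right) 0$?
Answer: $- \frac{693}{2} \approx -346.5$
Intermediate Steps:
$S = 2$ ($S = 2 - \left(\left(-26 + 15\right) - 3\right) 0 = 2 - \left(-11 - 3\right) 0 = 2 - \left(-14\right) 0 = 2 - 0 = 2 + 0 = 2$)
$C{\left(F \right)} = \frac{F}{2}$
$k = -217$ ($k = -223 + 2 \cdot 3 = -223 + 6 = -217$)
$k - C{\left(259 \right)} = -217 - \frac{1}{2} \cdot 259 = -217 - \frac{259}{2} = - \frac{693}{2}$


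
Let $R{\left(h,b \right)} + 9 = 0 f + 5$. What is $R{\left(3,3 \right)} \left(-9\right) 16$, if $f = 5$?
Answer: $576$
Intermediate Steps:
$R{\left(h,b \right)} = -4$ ($R{\left(h,b \right)} = -9 + \left(0 \cdot 5 + 5\right) = -9 + \left(0 + 5\right) = -9 + 5 = -4$)
$R{\left(3,3 \right)} \left(-9\right) 16 = \left(-4\right) \left(-9\right) 16 = 36 \cdot 16 = 576$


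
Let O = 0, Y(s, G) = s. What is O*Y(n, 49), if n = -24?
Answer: 0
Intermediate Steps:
O*Y(n, 49) = 0*(-24) = 0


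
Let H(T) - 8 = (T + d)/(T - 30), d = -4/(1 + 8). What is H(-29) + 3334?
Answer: 1774867/531 ≈ 3342.5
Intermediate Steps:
d = -4/9 ≈ -0.44444
H(T) = 8 + (-4/9 + T)/(-30 + T) (H(T) = 8 + (T - 4/9)/(T - 30) = 8 + (-4/9 + T)/(-30 + T))
H(-29) + 3334 = (-2164 + 81*(-29))/(9*(-30 - 29)) + 3334 = (⅑)*(-2164 - 2349)/(-59) + 3334 = (⅑)*(-1/59)*(-4513) + 3334 = 4513/531 + 3334 = 1774867/531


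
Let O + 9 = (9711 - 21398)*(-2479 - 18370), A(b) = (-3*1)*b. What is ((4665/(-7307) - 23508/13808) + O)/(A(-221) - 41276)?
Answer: -6146079131557237/1024412727332 ≈ -5999.6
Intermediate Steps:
A(b) = -3*b
O = 243662254 (O = -9 + (9711 - 21398)*(-2479 - 18370) = -9 - 11687*(-20849) = -9 + 243662263 = 243662254)
((4665/(-7307) - 23508/13808) + O)/(A(-221) - 41276) = ((4665/(-7307) - 23508/13808) + 243662254)/(-3*(-221) - 41276) = ((4665*(-1/7307) - 23508*1/13808) + 243662254)/(663 - 41276) = ((-4665/7307 - 5877/3452) + 243662254)/(-40613) = (-59046819/25223764 + 243662254)*(-1/40613) = (6146079131557237/25223764)*(-1/40613) = -6146079131557237/1024412727332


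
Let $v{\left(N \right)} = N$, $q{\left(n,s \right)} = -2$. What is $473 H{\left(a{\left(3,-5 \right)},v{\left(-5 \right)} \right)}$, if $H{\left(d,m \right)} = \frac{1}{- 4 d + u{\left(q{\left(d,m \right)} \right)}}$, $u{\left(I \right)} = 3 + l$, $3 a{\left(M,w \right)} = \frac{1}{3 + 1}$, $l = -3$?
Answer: $-1419$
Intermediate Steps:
$a{\left(M,w \right)} = \frac{1}{12}$ ($a{\left(M,w \right)} = \frac{1}{3 \left(3 + 1\right)} = \frac{1}{3 \cdot 4} = \frac{1}{3} \cdot \frac{1}{4} = \frac{1}{12}$)
$u{\left(I \right)} = 0$ ($u{\left(I \right)} = 3 - 3 = 0$)
$H{\left(d,m \right)} = - \frac{1}{4 d}$ ($H{\left(d,m \right)} = \frac{1}{- 4 d + 0} = \frac{1}{\left(-4\right) d} = - \frac{1}{4 d}$)
$473 H{\left(a{\left(3,-5 \right)},v{\left(-5 \right)} \right)} = 473 \left(- \frac{\frac{1}{\frac{1}{12}}}{4}\right) = 473 \left(\left(- \frac{1}{4}\right) 12\right) = 473 \left(-3\right) = -1419$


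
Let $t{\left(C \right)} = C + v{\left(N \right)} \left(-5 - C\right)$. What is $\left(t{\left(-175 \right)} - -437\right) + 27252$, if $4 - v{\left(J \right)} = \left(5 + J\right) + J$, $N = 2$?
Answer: $26664$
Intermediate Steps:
$v{\left(J \right)} = -1 - 2 J$ ($v{\left(J \right)} = 4 - \left(\left(5 + J\right) + J\right) = 4 - \left(5 + 2 J\right) = -1 - 2 J$)
$t{\left(C \right)} = 25 + 6 C$ ($t{\left(C \right)} = C + \left(-1 - 4\right) \left(-5 - C\right) = C - 5 \left(-5 - C\right) = C + \left(25 + 5 C\right) = 25 + 6 C$)
$\left(t{\left(-175 \right)} - -437\right) + 27252 = \left(\left(25 + 6 \left(-175\right)\right) - -437\right) + 27252 = \left(\left(25 - 1050\right) + \left(-10753 + 11190\right)\right) + 27252 = \left(-1025 + 437\right) + 27252 = -588 + 27252 = 26664$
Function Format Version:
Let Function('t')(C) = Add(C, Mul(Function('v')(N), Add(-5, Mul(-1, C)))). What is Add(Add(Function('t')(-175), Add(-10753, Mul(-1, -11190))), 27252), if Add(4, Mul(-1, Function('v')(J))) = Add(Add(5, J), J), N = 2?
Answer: 26664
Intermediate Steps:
Function('v')(J) = Add(-1, Mul(-2, J)) (Function('v')(J) = Add(4, Mul(-1, Add(Add(5, J), J))) = Add(4, Mul(-1, Add(5, Mul(2, J)))) = Add(4, Add(-5, Mul(-2, J))) = Add(-1, Mul(-2, J)))
Function('t')(C) = Add(25, Mul(6, C)) (Function('t')(C) = Add(C, Mul(Add(-1, Mul(-2, 2)), Add(-5, Mul(-1, C)))) = Add(C, Mul(Add(-1, -4), Add(-5, Mul(-1, C)))) = Add(C, Mul(-5, Add(-5, Mul(-1, C)))) = Add(C, Add(25, Mul(5, C))) = Add(25, Mul(6, C)))
Add(Add(Function('t')(-175), Add(-10753, Mul(-1, -11190))), 27252) = Add(Add(Add(25, Mul(6, -175)), Add(-10753, Mul(-1, -11190))), 27252) = Add(Add(Add(25, -1050), Add(-10753, 11190)), 27252) = Add(Add(-1025, 437), 27252) = Add(-588, 27252) = 26664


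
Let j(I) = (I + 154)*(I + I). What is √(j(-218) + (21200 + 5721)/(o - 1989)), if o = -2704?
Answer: √1702045163/247 ≈ 167.03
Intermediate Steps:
j(I) = 2*I*(154 + I) (j(I) = (154 + I)*(2*I) = 2*I*(154 + I))
√(j(-218) + (21200 + 5721)/(o - 1989)) = √(2*(-218)*(154 - 218) + (21200 + 5721)/(-2704 - 1989)) = √(2*(-218)*(-64) + 26921/(-4693)) = √(27904 + 26921*(-1/4693)) = √(27904 - 26921/4693) = √(130926551/4693) = √1702045163/247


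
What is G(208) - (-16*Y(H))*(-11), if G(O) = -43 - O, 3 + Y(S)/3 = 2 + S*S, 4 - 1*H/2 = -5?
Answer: -170795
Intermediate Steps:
H = 18 (H = 8 - 2*(-5) = 8 + 10 = 18)
Y(S) = -3 + 3*S² (Y(S) = -9 + 3*(2 + S*S) = -9 + 3*(2 + S²) = -9 + (6 + 3*S²) = -3 + 3*S²)
G(208) - (-16*Y(H))*(-11) = (-43 - 1*208) - (-16*(-3 + 3*18²))*(-11) = (-43 - 208) - (-16*(-3 + 3*324))*(-11) = -251 - (-16*(-3 + 972))*(-11) = -251 - (-16*969)*(-11) = -251 - (-15504)*(-11) = -251 - 1*170544 = -251 - 170544 = -170795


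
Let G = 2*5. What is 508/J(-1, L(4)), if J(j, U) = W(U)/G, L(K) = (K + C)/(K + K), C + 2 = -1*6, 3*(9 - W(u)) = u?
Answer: 6096/11 ≈ 554.18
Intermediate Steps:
G = 10
W(u) = 9 - u/3
C = -8 (C = -2 - 1*6 = -2 - 6 = -8)
L(K) = (-8 + K)/(2*K) (L(K) = (K - 8)/(K + K) = (-8 + K)/((2*K)) = (-8 + K)*(1/(2*K)) = (-8 + K)/(2*K))
J(j, U) = 9/10 - U/30 (J(j, U) = (9 - U/3)/10 = (9 - U/3)*(⅒) = 9/10 - U/30)
508/J(-1, L(4)) = 508/(9/10 - (-8 + 4)/(60*4)) = 508/(9/10 - (-4)/(60*4)) = 508/(9/10 - 1/30*(-½)) = 508/(9/10 + 1/60) = 508/(11/12) = 508*(12/11) = 6096/11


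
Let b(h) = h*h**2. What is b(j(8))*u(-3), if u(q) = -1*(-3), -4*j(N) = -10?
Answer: 375/8 ≈ 46.875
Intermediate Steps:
j(N) = 5/2 (j(N) = -1/4*(-10) = 5/2)
b(h) = h**3
u(q) = 3
b(j(8))*u(-3) = (5/2)**3*3 = (125/8)*3 = 375/8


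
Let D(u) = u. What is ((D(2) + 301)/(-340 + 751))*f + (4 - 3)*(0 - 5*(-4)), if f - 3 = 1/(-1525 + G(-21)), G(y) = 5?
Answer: 4625259/208240 ≈ 22.211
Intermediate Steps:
f = 4559/1520 (f = 3 + 1/(-1525 + 5) = 3 + 1/(-1520) = 3 - 1/1520 = 4559/1520 ≈ 2.9993)
((D(2) + 301)/(-340 + 751))*f + (4 - 3)*(0 - 5*(-4)) = ((2 + 301)/(-340 + 751))*(4559/1520) + (4 - 3)*(0 - 5*(-4)) = (303/411)*(4559/1520) + 1*(0 + 20) = (303*(1/411))*(4559/1520) + 1*20 = (101/137)*(4559/1520) + 20 = 460459/208240 + 20 = 4625259/208240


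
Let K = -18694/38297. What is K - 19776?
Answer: -757380166/38297 ≈ -19777.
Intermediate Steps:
K = -18694/38297 (K = -18694*1/38297 = -18694/38297 ≈ -0.48813)
K - 19776 = -18694/38297 - 19776 = -757380166/38297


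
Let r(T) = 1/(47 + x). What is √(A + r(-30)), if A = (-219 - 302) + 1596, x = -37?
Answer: √107510/10 ≈ 32.789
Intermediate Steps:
r(T) = ⅒ (r(T) = 1/(47 - 37) = 1/10 = ⅒)
A = 1075 (A = -521 + 1596 = 1075)
√(A + r(-30)) = √(1075 + ⅒) = √(10751/10) = √107510/10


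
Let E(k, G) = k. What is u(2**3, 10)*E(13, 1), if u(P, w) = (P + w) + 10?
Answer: 364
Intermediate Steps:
u(P, w) = 10 + P + w
u(2**3, 10)*E(13, 1) = (10 + 2**3 + 10)*13 = (10 + 8 + 10)*13 = 28*13 = 364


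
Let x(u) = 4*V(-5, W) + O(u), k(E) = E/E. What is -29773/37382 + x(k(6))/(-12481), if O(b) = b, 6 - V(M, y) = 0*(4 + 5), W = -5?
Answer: -372531363/466564742 ≈ -0.79846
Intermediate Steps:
V(M, y) = 6 (V(M, y) = 6 - 0*(4 + 5) = 6 - 0*9 = 6 - 1*0 = 6 + 0 = 6)
k(E) = 1
x(u) = 24 + u (x(u) = 4*6 + u = 24 + u)
-29773/37382 + x(k(6))/(-12481) = -29773/37382 + (24 + 1)/(-12481) = -29773*1/37382 + 25*(-1/12481) = -29773/37382 - 25/12481 = -372531363/466564742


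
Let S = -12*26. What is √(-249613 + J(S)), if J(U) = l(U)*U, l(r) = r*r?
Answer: 13*I*√181189 ≈ 5533.6*I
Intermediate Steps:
l(r) = r²
S = -312
J(U) = U³ (J(U) = U²*U = U³)
√(-249613 + J(S)) = √(-249613 + (-312)³) = √(-249613 - 30371328) = √(-30620941) = 13*I*√181189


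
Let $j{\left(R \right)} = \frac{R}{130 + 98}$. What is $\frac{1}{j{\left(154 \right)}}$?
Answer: $\frac{114}{77} \approx 1.4805$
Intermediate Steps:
$j{\left(R \right)} = \frac{R}{228}$
$\frac{1}{j{\left(154 \right)}} = \frac{1}{\frac{1}{228} \cdot 154} = \frac{1}{\frac{77}{114}} = \frac{114}{77}$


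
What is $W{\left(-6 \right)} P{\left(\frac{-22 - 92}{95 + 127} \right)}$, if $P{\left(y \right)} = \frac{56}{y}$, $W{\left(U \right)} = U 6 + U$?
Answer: $\frac{87024}{19} \approx 4580.2$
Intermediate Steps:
$W{\left(U \right)} = 7 U$ ($W{\left(U \right)} = 6 U + U = 7 U$)
$W{\left(-6 \right)} P{\left(\frac{-22 - 92}{95 + 127} \right)} = 7 \left(-6\right) \frac{56}{\left(-22 - 92\right) \frac{1}{95 + 127}} = - 42 \frac{56}{\left(-114\right) \frac{1}{222}} = - 42 \frac{56}{- \frac{19}{37}} = - 42 \cdot 56 \left(- \frac{37}{19}\right) = \left(-42\right) \left(- \frac{2072}{19}\right) = \frac{87024}{19}$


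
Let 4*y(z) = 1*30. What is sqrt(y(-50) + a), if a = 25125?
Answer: 3*sqrt(11170)/2 ≈ 158.53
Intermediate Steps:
y(z) = 15/2 (y(z) = (1*30)/4 = (1/4)*30 = 15/2)
sqrt(y(-50) + a) = sqrt(15/2 + 25125) = sqrt(50265/2) = 3*sqrt(11170)/2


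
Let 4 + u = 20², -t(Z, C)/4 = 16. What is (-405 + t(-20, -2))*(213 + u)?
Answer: -285621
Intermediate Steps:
t(Z, C) = -64 (t(Z, C) = -4*16 = -64)
u = 396 (u = -4 + 20² = -4 + 400 = 396)
(-405 + t(-20, -2))*(213 + u) = (-405 - 64)*(213 + 396) = -469*609 = -285621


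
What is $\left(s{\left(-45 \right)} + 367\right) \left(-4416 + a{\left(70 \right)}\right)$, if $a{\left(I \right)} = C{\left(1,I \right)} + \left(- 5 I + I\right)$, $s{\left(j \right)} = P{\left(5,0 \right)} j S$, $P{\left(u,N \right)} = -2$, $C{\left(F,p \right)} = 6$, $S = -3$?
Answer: $-454930$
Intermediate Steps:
$s{\left(j \right)} = 6 j$ ($s{\left(j \right)} = - 2 j \left(-3\right) = 6 j$)
$a{\left(I \right)} = 6 - 4 I$ ($a{\left(I \right)} = 6 + \left(- 5 I + I\right) = 6 - 4 I$)
$\left(s{\left(-45 \right)} + 367\right) \left(-4416 + a{\left(70 \right)}\right) = \left(6 \left(-45\right) + 367\right) \left(-4416 + \left(6 - 280\right)\right) = \left(-270 + 367\right) \left(-4416 + \left(6 - 280\right)\right) = 97 \left(-4416 - 274\right) = 97 \left(-4690\right) = -454930$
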